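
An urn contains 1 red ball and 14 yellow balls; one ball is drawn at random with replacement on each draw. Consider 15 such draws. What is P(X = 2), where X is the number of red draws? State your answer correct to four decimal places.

0.1903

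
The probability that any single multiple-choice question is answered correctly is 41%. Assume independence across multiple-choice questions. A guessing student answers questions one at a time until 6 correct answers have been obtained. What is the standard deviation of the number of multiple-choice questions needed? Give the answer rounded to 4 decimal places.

Y = total multiple-choice questions until the sixth success; negative binomial with r=6, p=0.41.
SD(Y) = √[r(1−p)/p²] = √(21.058894) = 4.588997

4.5890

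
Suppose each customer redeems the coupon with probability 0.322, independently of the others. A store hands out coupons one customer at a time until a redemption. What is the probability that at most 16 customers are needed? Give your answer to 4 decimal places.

Y = number of customers to the first success; geometric, p = 0.322.
P(Y ≤ 16) = 1 − (1−p)^16 = 1 − 0.001994 = 0.998006

0.9980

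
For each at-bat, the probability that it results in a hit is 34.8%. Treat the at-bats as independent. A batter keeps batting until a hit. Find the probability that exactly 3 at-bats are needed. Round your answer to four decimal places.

0.1479

Geometric (trials to first success), p = 0.348.
P(Y = 3) = (1−p)^2 · p = 0.4251 · 0.348 = 0.147936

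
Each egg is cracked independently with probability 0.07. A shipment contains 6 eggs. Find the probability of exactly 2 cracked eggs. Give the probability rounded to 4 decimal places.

0.0550

X ~ Binomial(n=6, p=0.07).
P(X=2) = C(6,2) · p^2 · (1−p)^4
= 15 · 0.0049 · 0.74805 = 0.054982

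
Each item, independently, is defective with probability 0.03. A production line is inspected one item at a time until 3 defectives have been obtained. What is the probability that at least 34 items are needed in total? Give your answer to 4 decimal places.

0.9244

Needing more than 33 items ⇔ fewer than 3 successes in the first 33. With X ~ Binomial(33, 0.03), P(Y > 33) = P(X ≤ 2).
  k=0: C(33,0)·0.03^0·0.97^33 = 0.365988
  k=1: C(33,1)·0.03^1·0.97^32 = 0.373534
  k=2: C(33,2)·0.03^2·0.97^31 = 0.184842
P(X ≤ 2) = 0.924365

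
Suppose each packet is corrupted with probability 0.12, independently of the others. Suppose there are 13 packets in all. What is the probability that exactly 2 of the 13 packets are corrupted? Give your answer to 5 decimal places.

0.27527

X ~ Binomial(n=13, p=0.12).
P(X=2) = C(13,2) · p^2 · (1−p)^11
= 78 · 0.0144 · 0.24508 = 0.2752748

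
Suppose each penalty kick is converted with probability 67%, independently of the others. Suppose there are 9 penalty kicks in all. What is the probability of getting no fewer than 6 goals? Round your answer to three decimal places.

0.658

X ~ Binomial(9, 0.67); P(X ≥ 6) = Σ C(9,k) p^k (1−p)^(9−k) over k:
  k=6: C(9,6)·0.67^6·0.33^3 = 0.27307
  k=7: C(9,7)·0.67^7·0.33^2 = 0.23760
  k=8: C(9,8)·0.67^8·0.33^1 = 0.12060
  k=9: C(9,9)·0.67^9·0.33^0 = 0.02721
Total = 0.65848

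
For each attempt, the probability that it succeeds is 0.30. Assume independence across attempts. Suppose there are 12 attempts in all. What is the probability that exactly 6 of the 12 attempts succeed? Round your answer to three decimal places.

0.079

X ~ Binomial(n=12, p=0.30).
P(X=6) = C(12,6) · p^6 · (1−p)^6
= 924 · 0.000729 · 0.11765 = 0.07925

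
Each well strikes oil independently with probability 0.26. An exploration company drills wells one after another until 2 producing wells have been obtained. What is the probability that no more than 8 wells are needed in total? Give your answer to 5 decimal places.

0.65733

Finishing within 8 wells ⇔ at least 2 successes in the first 8. With X ~ Binomial(8, 0.26), P(Y ≤ 8) = 1 − P(X ≤ 1).
  k=0: C(8,0)·0.26^0·0.74^8 = 0.0899195
  k=1: C(8,1)·0.26^1·0.74^7 = 0.2527466
1 − 0.3426661 = 0.6573339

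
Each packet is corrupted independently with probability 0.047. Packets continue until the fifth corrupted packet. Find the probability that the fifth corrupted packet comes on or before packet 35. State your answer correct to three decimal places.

0.023

Finishing within 35 packets ⇔ at least 5 successes in the first 35. With X ~ Binomial(35, 0.047), P(Y ≤ 35) = 1 − P(X ≤ 4).
  k=0: C(35,0)·0.047^0·0.953^35 = 0.18546
  k=1: C(35,1)·0.047^1·0.953^34 = 0.32013
  k=2: C(35,2)·0.047^2·0.953^33 = 0.26840
  k=3: C(35,3)·0.047^3·0.953^32 = 0.14560
  k=4: C(35,4)·0.047^4·0.953^31 = 0.05745
1 − 0.97704 = 0.02296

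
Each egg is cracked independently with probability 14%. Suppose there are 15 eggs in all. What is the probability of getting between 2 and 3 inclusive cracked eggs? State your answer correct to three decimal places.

X ~ Binomial(15, 0.14); P(2 ≤ X ≤ 3) = Σ C(15,k) p^k (1−p)^(15−k) over k:
  k=2: C(15,2)·0.14^2·0.86^13 = 0.28968
  k=3: C(15,3)·0.14^3·0.86^12 = 0.20435
Total = 0.49404

0.494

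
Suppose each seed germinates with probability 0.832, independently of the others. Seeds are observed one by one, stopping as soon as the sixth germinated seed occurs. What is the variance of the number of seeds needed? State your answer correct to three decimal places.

Y = total seeds until the sixth success; negative binomial with r=6, p=0.832.
Var(Y) = r(1−p)/p² = 6·0.168 / 0.832² = 1.45618

1.456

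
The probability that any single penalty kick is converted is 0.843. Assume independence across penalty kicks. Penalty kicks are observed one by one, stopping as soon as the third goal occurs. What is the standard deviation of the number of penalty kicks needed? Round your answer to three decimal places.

0.814

Y = total penalty kicks until the third success; negative binomial with r=3, p=0.843.
SD(Y) = √[r(1−p)/p²] = √(0.66277) = 0.81411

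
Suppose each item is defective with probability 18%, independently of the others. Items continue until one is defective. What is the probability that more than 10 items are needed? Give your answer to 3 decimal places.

Y = number of items to the first success; geometric, p = 0.18.
P(Y > 10) = P(first 10 all fail) = (1−p)^10 = 0.13745

0.137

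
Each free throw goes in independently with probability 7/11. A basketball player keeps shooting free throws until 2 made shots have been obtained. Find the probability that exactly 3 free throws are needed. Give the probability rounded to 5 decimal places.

Y = trial on which the second success occurs; negative binomial, r=2, p=0.636364.
P(Y=3) = C(2,1) · p^2 · (1−p)^1
= 2 · 0.40496 · 0.36364 = 0.2945154

0.29452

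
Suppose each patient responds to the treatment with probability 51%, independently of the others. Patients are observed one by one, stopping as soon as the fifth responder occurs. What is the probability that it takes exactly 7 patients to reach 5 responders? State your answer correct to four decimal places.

Y = trial on which the fifth success occurs; negative binomial, r=5, p=0.51.
P(Y=7) = C(6,4) · p^5 · (1−p)^2
= 15 · 0.034503 · 0.2401 = 0.124261

0.1243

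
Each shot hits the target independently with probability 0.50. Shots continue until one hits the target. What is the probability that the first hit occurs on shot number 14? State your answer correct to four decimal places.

Geometric (trials to first success), p = 0.50.
P(Y = 14) = (1−p)^13 · p = 0.00012207 · 0.50 = 0.000061

0.0001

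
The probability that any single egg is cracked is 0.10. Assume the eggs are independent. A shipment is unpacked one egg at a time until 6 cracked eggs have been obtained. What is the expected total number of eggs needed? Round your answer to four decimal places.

60.0000

Y = total eggs until the sixth success; negative binomial with r=6, p=0.10.
E[Y] = r / p = 6 / 0.10 = 60.000000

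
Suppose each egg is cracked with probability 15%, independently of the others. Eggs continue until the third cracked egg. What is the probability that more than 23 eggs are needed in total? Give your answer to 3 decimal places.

Needing more than 23 eggs ⇔ fewer than 3 successes in the first 23. With X ~ Binomial(23, 0.15), P(Y > 23) = P(X ≤ 2).
  k=0: C(23,0)·0.15^0·0.85^23 = 0.02380
  k=1: C(23,1)·0.15^1·0.85^22 = 0.09661
  k=2: C(23,2)·0.15^2·0.85^21 = 0.18754
P(X ≤ 2) = 0.30796

0.308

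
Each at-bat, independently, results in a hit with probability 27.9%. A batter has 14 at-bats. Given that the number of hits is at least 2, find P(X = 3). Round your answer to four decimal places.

X ~ Binomial(14, 0.279). Want P(X=3 | X≥2) = P(X=3) / P(X≥2).
P(X=3) = C(14,3)·0.279^3·0.721^11 = 0.216372
P(X≥2) = 1 − 0.010259 − 0.055576 = 0.934165
Ratio = 0.216372 / 0.934165 = 0.231621

0.2316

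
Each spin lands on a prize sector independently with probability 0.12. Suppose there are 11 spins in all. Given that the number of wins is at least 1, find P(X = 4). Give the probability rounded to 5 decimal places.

X ~ Binomial(11, 0.12). Want P(X=4 | X≥1) = P(X=4) / P(X≥1).
P(X=4) = C(11,4)·0.12^4·0.88^7 = 0.0279652
P(X≥1) = 1 − 0.2450809 = 0.7549191
Ratio = 0.0279652 / 0.7549191 = 0.0370439

0.03704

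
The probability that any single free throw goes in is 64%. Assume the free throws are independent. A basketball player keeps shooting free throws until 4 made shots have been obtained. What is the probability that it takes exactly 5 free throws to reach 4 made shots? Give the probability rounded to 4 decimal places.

Y = trial on which the fourth success occurs; negative binomial, r=4, p=0.64.
P(Y=5) = C(4,3) · p^4 · (1−p)^1
= 4 · 0.16777 · 0.36 = 0.241592

0.2416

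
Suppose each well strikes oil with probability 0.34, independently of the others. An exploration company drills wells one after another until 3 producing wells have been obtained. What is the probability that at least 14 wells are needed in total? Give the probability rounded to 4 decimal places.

0.1280

Needing more than 13 wells ⇔ fewer than 3 successes in the first 13. With X ~ Binomial(13, 0.34), P(Y > 13) = P(X ≤ 2).
  k=0: C(13,0)·0.34^0·0.66^13 = 0.004509
  k=1: C(13,1)·0.34^1·0.66^12 = 0.030196
  k=2: C(13,2)·0.34^2·0.66^11 = 0.093333
P(X ≤ 2) = 0.128038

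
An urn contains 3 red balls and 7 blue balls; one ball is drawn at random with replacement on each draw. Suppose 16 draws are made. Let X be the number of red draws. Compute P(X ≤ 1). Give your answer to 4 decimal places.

0.0261

X ~ Binomial(16, 0.30); P(X ≤ 1) = Σ C(16,k) p^k (1−p)^(16−k) over k:
  k=0: C(16,0)·0.30^0·0.70^16 = 0.003323
  k=1: C(16,1)·0.30^1·0.70^15 = 0.022788
Total = 0.026112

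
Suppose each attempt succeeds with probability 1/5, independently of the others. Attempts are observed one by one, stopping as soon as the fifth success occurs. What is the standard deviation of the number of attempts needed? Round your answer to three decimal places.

Y = total attempts until the fifth success; negative binomial with r=5, p=0.20.
SD(Y) = √[r(1−p)/p²] = √(100.00000) = 10.00000

10.000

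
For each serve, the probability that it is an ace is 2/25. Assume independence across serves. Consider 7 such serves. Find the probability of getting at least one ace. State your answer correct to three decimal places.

P(at least one) = 1 − P(none) = 1 − (1 − 0.08)^7
= 1 − 0.55785 = 0.44215

0.442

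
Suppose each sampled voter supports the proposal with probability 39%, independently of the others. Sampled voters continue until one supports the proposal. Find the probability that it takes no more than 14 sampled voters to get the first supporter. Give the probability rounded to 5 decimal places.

Y = number of sampled voters to the first success; geometric, p = 0.39.
P(Y ≤ 14) = 1 − (1−p)^14 = 1 − 0.0009877 = 0.9990123

0.99901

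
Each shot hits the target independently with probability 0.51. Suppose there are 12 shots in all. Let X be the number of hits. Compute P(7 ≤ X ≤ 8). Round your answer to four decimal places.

X ~ Binomial(12, 0.51); P(7 ≤ X ≤ 8) = Σ C(12,k) p^k (1−p)^(12−k) over k:
  k=7: C(12,7)·0.51^7·0.49^5 = 0.200769
  k=8: C(12,8)·0.51^8·0.49^4 = 0.130602
Total = 0.331371

0.3314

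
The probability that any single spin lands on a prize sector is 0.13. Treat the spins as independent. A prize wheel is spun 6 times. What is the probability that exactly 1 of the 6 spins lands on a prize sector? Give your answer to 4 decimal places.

X ~ Binomial(n=6, p=0.13).
P(X=1) = C(6,1) · p^1 · (1−p)^5
= 6 · 0.13 · 0.49842 = 0.388768

0.3888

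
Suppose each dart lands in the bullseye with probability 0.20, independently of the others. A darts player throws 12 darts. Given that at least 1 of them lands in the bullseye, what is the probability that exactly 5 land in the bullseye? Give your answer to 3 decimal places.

0.057

X ~ Binomial(12, 0.20). Want P(X=5 | X≥1) = P(X=5) / P(X≥1).
P(X=5) = C(12,5)·0.20^5·0.80^7 = 0.05315
P(X≥1) = 1 − 0.06872 = 0.93128
Ratio = 0.05315 / 0.93128 = 0.05707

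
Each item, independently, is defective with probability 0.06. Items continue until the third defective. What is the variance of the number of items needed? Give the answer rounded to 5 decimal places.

783.33333

Y = total items until the third success; negative binomial with r=3, p=0.06.
Var(Y) = r(1−p)/p² = 3·0.94 / 0.06² = 783.3333333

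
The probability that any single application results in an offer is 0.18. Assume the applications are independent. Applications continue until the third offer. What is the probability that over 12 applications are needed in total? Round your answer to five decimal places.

Needing more than 12 applications ⇔ fewer than 3 successes in the first 12. With X ~ Binomial(12, 0.18), P(Y > 12) = P(X ≤ 2).
  k=0: C(12,0)·0.18^0·0.82^12 = 0.0924201
  k=1: C(12,1)·0.18^1·0.82^11 = 0.2434480
  k=2: C(12,2)·0.18^2·0.82^10 = 0.2939189
P(X ≤ 2) = 0.6297869

0.62979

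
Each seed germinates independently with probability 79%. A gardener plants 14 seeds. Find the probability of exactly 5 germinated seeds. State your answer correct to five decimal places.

0.00049

X ~ Binomial(n=14, p=0.79).
P(X=5) = C(14,5) · p^5 · (1−p)^9
= 2002 · 0.30771 · 7.9428e-07 = 0.0004893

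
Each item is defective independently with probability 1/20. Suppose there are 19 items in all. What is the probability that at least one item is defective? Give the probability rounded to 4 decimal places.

0.6226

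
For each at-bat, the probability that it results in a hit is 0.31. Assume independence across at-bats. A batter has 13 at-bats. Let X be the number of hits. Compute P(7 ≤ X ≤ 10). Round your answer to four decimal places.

0.0732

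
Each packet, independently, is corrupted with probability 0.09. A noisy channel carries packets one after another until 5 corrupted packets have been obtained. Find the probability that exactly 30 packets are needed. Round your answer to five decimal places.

Y = trial on which the fifth success occurs; negative binomial, r=5, p=0.09.
P(Y=30) = C(29,4) · p^5 · (1−p)^25
= 23751 · 5.9049e-06 · 0.094631 = 0.0132718

0.01327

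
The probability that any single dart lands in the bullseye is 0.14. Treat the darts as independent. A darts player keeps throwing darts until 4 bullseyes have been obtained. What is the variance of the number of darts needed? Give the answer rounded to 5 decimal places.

175.51020

Y = total darts until the fourth success; negative binomial with r=4, p=0.14.
Var(Y) = r(1−p)/p² = 4·0.86 / 0.14² = 175.5102041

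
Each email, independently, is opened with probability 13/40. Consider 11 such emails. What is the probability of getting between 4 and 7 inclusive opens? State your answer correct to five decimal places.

X ~ Binomial(11, 0.325); P(4 ≤ X ≤ 7) = Σ C(11,k) p^k (1−p)^(11−k) over k:
  k=4: C(11,4)·0.325^4·0.675^7 = 0.2350573
  k=5: C(11,5)·0.325^5·0.675^6 = 0.1584461
  k=6: C(11,6)·0.325^6·0.675^5 = 0.0762888
  k=7: C(11,7)·0.325^7·0.675^4 = 0.0262369
Total = 0.4960291

0.49603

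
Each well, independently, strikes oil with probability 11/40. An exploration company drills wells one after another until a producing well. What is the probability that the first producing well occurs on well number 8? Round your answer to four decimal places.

0.0290

Geometric (trials to first success), p = 0.275.
P(Y = 8) = (1−p)^7 · p = 0.10528 · 0.275 = 0.028953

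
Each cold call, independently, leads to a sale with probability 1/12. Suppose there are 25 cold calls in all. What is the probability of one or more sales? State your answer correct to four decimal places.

0.8864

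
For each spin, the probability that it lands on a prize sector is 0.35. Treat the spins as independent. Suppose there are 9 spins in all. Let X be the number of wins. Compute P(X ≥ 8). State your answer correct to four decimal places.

0.0014

X ~ Binomial(9, 0.35); P(X ≥ 8) = Σ C(9,k) p^k (1−p)^(9−k) over k:
  k=8: C(9,8)·0.35^8·0.65^1 = 0.001317
  k=9: C(9,9)·0.35^9·0.65^0 = 0.000079
Total = 0.001396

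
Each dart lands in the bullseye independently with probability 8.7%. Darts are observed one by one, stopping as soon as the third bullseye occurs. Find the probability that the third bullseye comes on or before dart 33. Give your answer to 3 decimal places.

0.557

Finishing within 33 darts ⇔ at least 3 successes in the first 33. With X ~ Binomial(33, 0.087), P(Y ≤ 33) = 1 − P(X ≤ 2).
  k=0: C(33,0)·0.087^0·0.913^33 = 0.04961
  k=1: C(33,1)·0.087^1·0.913^32 = 0.15599
  k=2: C(33,2)·0.087^2·0.913^31 = 0.23783
1 − 0.44343 = 0.55657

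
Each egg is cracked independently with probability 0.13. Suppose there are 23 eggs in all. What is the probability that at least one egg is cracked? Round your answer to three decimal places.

P(at least one) = 1 − P(none) = 1 − (1 − 0.13)^23
= 1 − 0.04064 = 0.95936

0.959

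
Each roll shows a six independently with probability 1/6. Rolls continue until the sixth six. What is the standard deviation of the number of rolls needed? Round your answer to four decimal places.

13.4164

Y = total rolls until the sixth success; negative binomial with r=6, p=0.166667.
SD(Y) = √[r(1−p)/p²] = √(180.000000) = 13.416408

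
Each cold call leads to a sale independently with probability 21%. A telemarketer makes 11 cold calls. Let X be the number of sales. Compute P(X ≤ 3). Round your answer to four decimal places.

0.8160

X ~ Binomial(11, 0.21); P(X ≤ 3) = Σ C(11,k) p^k (1−p)^(11−k) over k:
  k=0: C(11,0)·0.21^0·0.79^11 = 0.074799
  k=1: C(11,1)·0.21^1·0.79^10 = 0.218717
  k=2: C(11,2)·0.21^2·0.79^9 = 0.290700
  k=3: C(11,3)·0.21^3·0.79^8 = 0.231824
Total = 0.816041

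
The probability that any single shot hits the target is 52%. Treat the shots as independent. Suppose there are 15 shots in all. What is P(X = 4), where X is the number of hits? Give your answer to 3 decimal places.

0.031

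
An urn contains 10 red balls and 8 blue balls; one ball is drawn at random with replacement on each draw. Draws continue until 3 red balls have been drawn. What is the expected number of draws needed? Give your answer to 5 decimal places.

5.40000

Y = total draws until the third success; negative binomial with r=3, p=0.555556.
E[Y] = r / p = 3 / 0.555556 = 5.4000000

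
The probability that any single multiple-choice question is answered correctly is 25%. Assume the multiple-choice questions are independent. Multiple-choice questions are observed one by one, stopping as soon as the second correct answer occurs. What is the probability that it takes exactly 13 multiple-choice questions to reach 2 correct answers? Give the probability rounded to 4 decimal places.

Y = trial on which the second success occurs; negative binomial, r=2, p=0.25.
P(Y=13) = C(12,1) · p^2 · (1−p)^11
= 12 · 0.0625 · 0.042235 = 0.031676

0.0317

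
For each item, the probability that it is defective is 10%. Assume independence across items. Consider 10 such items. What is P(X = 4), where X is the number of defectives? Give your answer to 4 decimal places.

0.0112

X ~ Binomial(n=10, p=0.10).
P(X=4) = C(10,4) · p^4 · (1−p)^6
= 210 · 0.0001 · 0.53144 = 0.011160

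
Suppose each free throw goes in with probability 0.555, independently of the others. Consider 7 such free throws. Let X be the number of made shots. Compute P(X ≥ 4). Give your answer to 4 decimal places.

0.6189

X ~ Binomial(7, 0.555); P(X ≥ 4) = Σ C(7,k) p^k (1−p)^(7−k) over k:
  k=4: C(7,4)·0.555^4·0.445^3 = 0.292631
  k=5: C(7,5)·0.555^5·0.445^2 = 0.218980
  k=6: C(7,6)·0.555^6·0.445^1 = 0.091037
  k=7: C(7,7)·0.555^7·0.445^0 = 0.016220
Total = 0.618867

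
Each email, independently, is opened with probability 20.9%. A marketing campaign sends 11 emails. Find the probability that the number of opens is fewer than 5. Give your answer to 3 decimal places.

X ~ Binomial(11, 0.209); P(X ≤ 4) = Σ C(11,k) p^k (1−p)^(11−k) over k:
  k=0: C(11,0)·0.209^0·0.791^11 = 0.07585
  k=1: C(11,1)·0.209^1·0.791^10 = 0.22045
  k=2: C(11,2)·0.209^2·0.791^9 = 0.29124
  k=3: C(11,3)·0.209^3·0.791^8 = 0.23085
  k=4: C(11,4)·0.209^4·0.791^7 = 0.12199
Total = 0.94037

0.940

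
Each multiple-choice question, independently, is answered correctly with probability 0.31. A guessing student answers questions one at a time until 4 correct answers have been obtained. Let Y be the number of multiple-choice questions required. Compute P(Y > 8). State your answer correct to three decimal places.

Needing more than 8 multiple-choice questions ⇔ fewer than 4 successes in the first 8. With X ~ Binomial(8, 0.31), P(Y > 8) = P(X ≤ 3).
  k=0: C(8,0)·0.31^0·0.69^8 = 0.05138
  k=1: C(8,1)·0.31^1·0.69^7 = 0.18467
  k=2: C(8,2)·0.31^2·0.69^6 = 0.29039
  k=3: C(8,3)·0.31^3·0.69^5 = 0.26093
P(X ≤ 3) = 0.78736

0.787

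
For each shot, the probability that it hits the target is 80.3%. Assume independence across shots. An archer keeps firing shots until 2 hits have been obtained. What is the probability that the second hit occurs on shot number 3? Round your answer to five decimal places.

0.25405

Y = trial on which the second success occurs; negative binomial, r=2, p=0.803.
P(Y=3) = C(2,1) · p^2 · (1−p)^1
= 2 · 0.64481 · 0.197 = 0.2540547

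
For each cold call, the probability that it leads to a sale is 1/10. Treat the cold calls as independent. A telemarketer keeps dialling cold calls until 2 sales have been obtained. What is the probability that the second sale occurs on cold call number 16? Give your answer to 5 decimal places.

Y = trial on which the second success occurs; negative binomial, r=2, p=0.10.
P(Y=16) = C(15,1) · p^2 · (1−p)^14
= 15 · 0.01 · 0.22877 = 0.0343152

0.03432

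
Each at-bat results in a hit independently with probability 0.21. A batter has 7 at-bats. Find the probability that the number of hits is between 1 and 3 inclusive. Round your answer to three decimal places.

X ~ Binomial(7, 0.21); P(1 ≤ X ≤ 3) = Σ C(7,k) p^k (1−p)^(7−k) over k:
  k=1: C(7,1)·0.21^1·0.79^6 = 0.35734
  k=2: C(7,2)·0.21^2·0.79^5 = 0.28497
  k=3: C(7,3)·0.21^3·0.79^4 = 0.12625
Total = 0.76856

0.769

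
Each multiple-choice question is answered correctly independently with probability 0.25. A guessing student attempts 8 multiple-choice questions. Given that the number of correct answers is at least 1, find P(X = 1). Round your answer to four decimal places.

X ~ Binomial(8, 0.25). Want P(X=1 | X≥1) = P(X=1) / P(X≥1).
P(X=1) = C(8,1)·0.25^1·0.75^7 = 0.266968
P(X≥1) = 1 − 0.100113 = 0.899887
Ratio = 0.266968 / 0.899887 = 0.296668

0.2967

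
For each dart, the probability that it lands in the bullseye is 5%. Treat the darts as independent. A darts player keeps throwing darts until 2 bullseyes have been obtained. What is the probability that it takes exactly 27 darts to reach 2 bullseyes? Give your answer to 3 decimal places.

Y = trial on which the second success occurs; negative binomial, r=2, p=0.05.
P(Y=27) = C(26,1) · p^2 · (1−p)^25
= 26 · 0.0025 · 0.27739 = 0.01803

0.018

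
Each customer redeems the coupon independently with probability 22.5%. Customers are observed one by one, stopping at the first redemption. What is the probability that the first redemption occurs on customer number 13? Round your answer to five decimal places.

Geometric (trials to first success), p = 0.225.
P(Y = 13) = (1−p)^12 · p = 0.046948 · 0.225 = 0.0105634

0.01056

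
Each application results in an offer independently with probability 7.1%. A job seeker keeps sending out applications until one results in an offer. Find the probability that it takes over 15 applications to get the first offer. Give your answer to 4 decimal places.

Y = number of applications to the first success; geometric, p = 0.071.
P(Y > 15) = P(first 15 all fail) = (1−p)^15 = 0.331311

0.3313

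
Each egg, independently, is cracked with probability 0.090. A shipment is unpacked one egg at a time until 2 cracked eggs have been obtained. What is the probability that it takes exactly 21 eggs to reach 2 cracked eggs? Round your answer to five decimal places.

0.02700

Y = trial on which the second success occurs; negative binomial, r=2, p=0.09.
P(Y=21) = C(20,1) · p^2 · (1−p)^19
= 20 · 0.0081 · 0.16664 = 0.0269961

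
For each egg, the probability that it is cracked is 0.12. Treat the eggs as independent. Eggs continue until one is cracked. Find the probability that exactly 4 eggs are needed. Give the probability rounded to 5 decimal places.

0.08178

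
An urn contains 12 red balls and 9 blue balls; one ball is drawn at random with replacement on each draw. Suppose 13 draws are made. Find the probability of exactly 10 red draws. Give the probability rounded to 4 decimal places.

X ~ Binomial(n=13, p=0.571429).
P(X=10) = C(13,10) · p^10 · (1−p)^3
= 286 · 0.0037121 · 0.078717 = 0.083571

0.0836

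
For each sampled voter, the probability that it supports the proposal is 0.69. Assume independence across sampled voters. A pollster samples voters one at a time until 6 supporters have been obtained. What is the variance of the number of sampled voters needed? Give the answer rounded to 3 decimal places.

Y = total sampled voters until the sixth success; negative binomial with r=6, p=0.69.
Var(Y) = r(1−p)/p² = 6·0.31 / 0.69² = 3.90674

3.907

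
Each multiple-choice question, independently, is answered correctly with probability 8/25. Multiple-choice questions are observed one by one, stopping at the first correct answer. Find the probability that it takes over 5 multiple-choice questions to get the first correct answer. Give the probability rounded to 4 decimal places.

Y = number of multiple-choice questions to the first success; geometric, p = 0.32.
P(Y > 5) = P(first 5 all fail) = (1−p)^5 = 0.145393

0.1454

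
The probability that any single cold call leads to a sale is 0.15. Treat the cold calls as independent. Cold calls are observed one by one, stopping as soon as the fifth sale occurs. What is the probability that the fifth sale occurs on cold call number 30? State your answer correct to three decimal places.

Y = trial on which the fifth success occurs; negative binomial, r=5, p=0.15.
P(Y=30) = C(29,4) · p^5 · (1−p)^25
= 23751 · 7.5937e-05 · 0.017198 = 0.03102

0.031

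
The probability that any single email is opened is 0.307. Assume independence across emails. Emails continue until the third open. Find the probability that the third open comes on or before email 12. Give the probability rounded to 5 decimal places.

Finishing within 12 emails ⇔ at least 3 successes in the first 12. With X ~ Binomial(12, 0.307), P(Y ≤ 12) = 1 − P(X ≤ 2).
  k=0: C(12,0)·0.307^0·0.693^12 = 0.0122687
  k=1: C(12,1)·0.307^1·0.693^11 = 0.0652207
  k=2: C(12,2)·0.307^2·0.693^10 = 0.1589107
1 − 0.2364000 = 0.7636000

0.76360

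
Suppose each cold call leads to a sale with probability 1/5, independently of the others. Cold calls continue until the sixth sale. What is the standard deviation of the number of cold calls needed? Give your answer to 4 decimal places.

10.9545

Y = total cold calls until the sixth success; negative binomial with r=6, p=0.20.
SD(Y) = √[r(1−p)/p²] = √(120.000000) = 10.954451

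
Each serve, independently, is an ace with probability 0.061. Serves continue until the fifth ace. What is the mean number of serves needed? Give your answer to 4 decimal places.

Y = total serves until the fifth success; negative binomial with r=5, p=0.061.
E[Y] = r / p = 5 / 0.061 = 81.967213

81.9672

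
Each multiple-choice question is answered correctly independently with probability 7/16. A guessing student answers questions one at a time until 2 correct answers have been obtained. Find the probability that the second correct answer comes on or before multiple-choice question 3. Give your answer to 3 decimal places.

Finishing within 3 multiple-choice questions ⇔ at least 2 successes in the first 3. With X ~ Binomial(3, 0.4375), P(Y ≤ 3) = 1 − P(X ≤ 1).
  k=0: C(3,0)·0.4375^0·0.5625^3 = 0.17798
  k=1: C(3,1)·0.4375^1·0.5625^2 = 0.41528
1 − 0.59326 = 0.40674

0.407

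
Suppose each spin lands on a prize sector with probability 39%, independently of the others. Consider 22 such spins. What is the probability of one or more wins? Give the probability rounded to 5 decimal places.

P(at least one) = 1 − P(none) = 1 − (1 − 0.39)^22
= 1 − 0.0000189 = 0.9999811

0.99998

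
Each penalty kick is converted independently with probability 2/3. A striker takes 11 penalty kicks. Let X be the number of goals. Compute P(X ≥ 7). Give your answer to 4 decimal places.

X ~ Binomial(11, 0.666667); P(X ≥ 7) = Σ C(11,k) p^k (1−p)^(11−k) over k:
  k=7: C(11,7)·0.666667^7·0.333333^4 = 0.238446
  k=8: C(11,8)·0.666667^8·0.333333^3 = 0.238446
  k=9: C(11,9)·0.666667^9·0.333333^2 = 0.158964
  k=10: C(11,10)·0.666667^10·0.333333^1 = 0.063586
  k=11: C(11,11)·0.666667^11·0.333333^0 = 0.011561
Total = 0.711003

0.7110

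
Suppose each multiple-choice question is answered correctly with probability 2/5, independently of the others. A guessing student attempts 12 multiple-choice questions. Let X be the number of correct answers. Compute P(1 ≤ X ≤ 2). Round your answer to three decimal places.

0.081

X ~ Binomial(12, 0.40); P(1 ≤ X ≤ 2) = Σ C(12,k) p^k (1−p)^(12−k) over k:
  k=1: C(12,1)·0.40^1·0.60^11 = 0.01741
  k=2: C(12,2)·0.40^2·0.60^10 = 0.06385
Total = 0.08127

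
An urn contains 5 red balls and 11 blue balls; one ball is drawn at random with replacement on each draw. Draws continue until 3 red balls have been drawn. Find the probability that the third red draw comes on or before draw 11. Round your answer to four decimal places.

Finishing within 11 draws ⇔ at least 3 successes in the first 11. With X ~ Binomial(11, 0.3125), P(Y ≤ 11) = 1 − P(X ≤ 2).
  k=0: C(11,0)·0.3125^0·0.6875^11 = 0.016218
  k=1: C(11,1)·0.3125^1·0.6875^10 = 0.081090
  k=2: C(11,2)·0.3125^2·0.6875^9 = 0.184296
1 − 0.281605 = 0.718395

0.7184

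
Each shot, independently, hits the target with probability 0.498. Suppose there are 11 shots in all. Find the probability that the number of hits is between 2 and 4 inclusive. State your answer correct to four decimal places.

X ~ Binomial(11, 0.498); P(2 ≤ X ≤ 4) = Σ C(11,k) p^k (1−p)^(11−k) over k:
  k=2: C(11,2)·0.498^2·0.502^9 = 0.027616
  k=3: C(11,3)·0.498^3·0.502^8 = 0.082187
  k=4: C(11,4)·0.498^4·0.502^7 = 0.163064
Total = 0.272866

0.2729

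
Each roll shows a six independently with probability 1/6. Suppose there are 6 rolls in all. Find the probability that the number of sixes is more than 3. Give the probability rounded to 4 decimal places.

X ~ Binomial(6, 0.166667); P(X ≥ 4) = Σ C(6,k) p^k (1−p)^(6−k) over k:
  k=4: C(6,4)·0.166667^4·0.833333^2 = 0.008038
  k=5: C(6,5)·0.166667^5·0.833333^1 = 0.000643
  k=6: C(6,6)·0.166667^6·0.833333^0 = 0.000021
Total = 0.008702

0.0087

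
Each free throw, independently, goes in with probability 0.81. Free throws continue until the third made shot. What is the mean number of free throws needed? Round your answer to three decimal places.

3.704

Y = total free throws until the third success; negative binomial with r=3, p=0.81.
E[Y] = r / p = 3 / 0.81 = 3.70370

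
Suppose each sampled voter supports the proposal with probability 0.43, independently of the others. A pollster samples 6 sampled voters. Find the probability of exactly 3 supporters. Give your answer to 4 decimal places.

0.2945

X ~ Binomial(n=6, p=0.43).
P(X=3) = C(6,3) · p^3 · (1−p)^3
= 20 · 0.079507 · 0.18519 = 0.294483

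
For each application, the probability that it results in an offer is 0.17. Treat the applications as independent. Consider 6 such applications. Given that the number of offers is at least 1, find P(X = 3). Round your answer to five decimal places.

0.08348

X ~ Binomial(6, 0.17). Want P(X=3 | X≥1) = P(X=3) / P(X≥1).
P(X=3) = C(6,3)·0.17^3·0.83^3 = 0.0561838
P(X≥1) = 1 − 0.3269404 = 0.6730596
Ratio = 0.0561838 / 0.6730596 = 0.0834752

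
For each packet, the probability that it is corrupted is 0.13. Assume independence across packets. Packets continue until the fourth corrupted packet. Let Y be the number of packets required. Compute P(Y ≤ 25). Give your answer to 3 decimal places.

Finishing within 25 packets ⇔ at least 4 successes in the first 25. With X ~ Binomial(25, 0.13), P(Y ≤ 25) = 1 − P(X ≤ 3).
  k=0: C(25,0)·0.13^0·0.87^25 = 0.03076
  k=1: C(25,1)·0.13^1·0.87^24 = 0.11491
  k=2: C(25,2)·0.13^2·0.87^23 = 0.20604
  k=3: C(25,3)·0.13^3·0.87^22 = 0.23604
1 − 0.58774 = 0.41226

0.412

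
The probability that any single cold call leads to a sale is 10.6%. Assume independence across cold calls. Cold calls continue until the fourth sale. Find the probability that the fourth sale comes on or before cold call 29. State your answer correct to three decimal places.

Finishing within 29 cold calls ⇔ at least 4 successes in the first 29. With X ~ Binomial(29, 0.106), P(Y ≤ 29) = 1 − P(X ≤ 3).
  k=0: C(29,0)·0.106^0·0.894^29 = 0.03880
  k=1: C(29,1)·0.106^1·0.894^28 = 0.13340
  k=2: C(29,2)·0.106^2·0.894^27 = 0.22144
  k=3: C(29,3)·0.106^3·0.894^26 = 0.23630
1 − 0.62993 = 0.37007

0.370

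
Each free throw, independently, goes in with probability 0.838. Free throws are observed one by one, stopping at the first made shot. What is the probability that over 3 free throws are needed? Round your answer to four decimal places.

Y = number of free throws to the first success; geometric, p = 0.838.
P(Y > 3) = P(first 3 all fail) = (1−p)^3 = 0.004252

0.0043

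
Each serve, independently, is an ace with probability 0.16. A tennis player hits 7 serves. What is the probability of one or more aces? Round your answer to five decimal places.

0.70491

P(at least one) = 1 − P(none) = 1 − (1 − 0.16)^7
= 1 − 0.2950903 = 0.7049097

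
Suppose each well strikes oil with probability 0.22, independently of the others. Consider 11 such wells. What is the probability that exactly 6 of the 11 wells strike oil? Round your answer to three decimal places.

0.015

X ~ Binomial(n=11, p=0.22).
P(X=6) = C(11,6) · p^6 · (1−p)^5
= 462 · 0.00011338 · 0.28872 = 0.01512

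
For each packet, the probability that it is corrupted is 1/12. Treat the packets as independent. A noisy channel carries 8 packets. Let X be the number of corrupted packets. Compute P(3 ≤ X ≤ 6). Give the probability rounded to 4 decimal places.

X ~ Binomial(8, 0.083333); P(3 ≤ X ≤ 6) = Σ C(8,k) p^k (1−p)^(8−k) over k:
  k=3: C(8,3)·0.083333^3·0.916667^5 = 0.020975
  k=4: C(8,4)·0.083333^4·0.916667^4 = 0.002384
  k=5: C(8,5)·0.083333^5·0.916667^3 = 0.000173
  k=6: C(8,6)·0.083333^6·0.916667^2 = 0.000008
Total = 0.023540

0.0235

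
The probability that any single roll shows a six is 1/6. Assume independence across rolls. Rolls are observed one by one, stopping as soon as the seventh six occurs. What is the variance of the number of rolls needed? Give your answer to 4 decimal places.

210.0000

Y = total rolls until the seventh success; negative binomial with r=7, p=0.166667.
Var(Y) = r(1−p)/p² = 7·0.833333 / 0.166667² = 210.000000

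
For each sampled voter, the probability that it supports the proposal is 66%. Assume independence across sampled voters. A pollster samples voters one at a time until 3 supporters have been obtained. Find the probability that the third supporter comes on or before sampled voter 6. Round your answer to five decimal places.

Finishing within 6 sampled voters ⇔ at least 3 successes in the first 6. With X ~ Binomial(6, 0.66), P(Y ≤ 6) = 1 − P(X ≤ 2).
  k=0: C(6,0)·0.66^0·0.34^6 = 0.0015448
  k=1: C(6,1)·0.66^1·0.34^5 = 0.0179924
  k=2: C(6,2)·0.66^2·0.34^4 = 0.0873162
1 − 0.1068534 = 0.8931466

0.89315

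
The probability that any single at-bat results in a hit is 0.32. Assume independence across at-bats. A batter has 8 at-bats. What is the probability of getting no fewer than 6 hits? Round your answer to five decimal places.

X ~ Binomial(8, 0.32); P(X ≥ 6) = Σ C(8,k) p^k (1−p)^(8−k) over k:
  k=6: C(8,6)·0.32^6·0.68^2 = 0.0139020
  k=7: C(8,7)·0.32^7·0.68^1 = 0.0018692
  k=8: C(8,8)·0.32^8·0.68^0 = 0.0001100
Total = 0.0158811

0.01588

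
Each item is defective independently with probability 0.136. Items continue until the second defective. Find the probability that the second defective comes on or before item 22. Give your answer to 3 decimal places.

0.821

Finishing within 22 items ⇔ at least 2 successes in the first 22. With X ~ Binomial(22, 0.136), P(Y ≤ 22) = 1 − P(X ≤ 1).
  k=0: C(22,0)·0.136^0·0.864^22 = 0.04011
  k=1: C(22,1)·0.136^1·0.864^21 = 0.13892
1 − 0.17903 = 0.82097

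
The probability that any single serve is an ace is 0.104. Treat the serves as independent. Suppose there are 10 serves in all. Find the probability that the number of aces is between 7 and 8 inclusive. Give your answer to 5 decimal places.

0.00001

X ~ Binomial(10, 0.104); P(7 ≤ X ≤ 8) = Σ C(10,k) p^k (1−p)^(10−k) over k:
  k=7: C(10,7)·0.104^7·0.896^3 = 0.0000114
  k=8: C(10,8)·0.104^8·0.896^2 = 0.0000005
Total = 0.0000119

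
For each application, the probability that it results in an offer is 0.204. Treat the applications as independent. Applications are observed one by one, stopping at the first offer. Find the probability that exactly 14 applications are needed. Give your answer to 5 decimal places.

0.01051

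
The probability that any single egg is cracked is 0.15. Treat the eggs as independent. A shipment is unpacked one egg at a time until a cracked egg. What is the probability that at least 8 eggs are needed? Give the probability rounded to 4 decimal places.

Y = number of eggs to the first success; geometric, p = 0.15.
P(Y > 7) = P(first 7 all fail) = (1−p)^7 = 0.320577

0.3206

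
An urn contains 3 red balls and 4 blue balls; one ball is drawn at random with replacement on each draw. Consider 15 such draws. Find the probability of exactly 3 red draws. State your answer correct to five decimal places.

0.04341

X ~ Binomial(n=15, p=0.428571).
P(X=3) = C(15,3) · p^3 · (1−p)^12
= 455 · 0.078717 · 0.0012121 = 0.0434135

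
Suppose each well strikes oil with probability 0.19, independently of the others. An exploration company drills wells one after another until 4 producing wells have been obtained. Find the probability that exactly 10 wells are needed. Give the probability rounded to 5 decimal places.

Y = trial on which the fourth success occurs; negative binomial, r=4, p=0.19.
P(Y=10) = C(9,3) · p^4 · (1−p)^6
= 84 · 0.0013032 · 0.28243 = 0.0309175

0.03092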